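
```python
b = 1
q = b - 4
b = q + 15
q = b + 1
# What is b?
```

Trace:
`b = 1` → b = 1
`q = b - 4` → q = -3
`b = q + 15` → b = 12
`q = b + 1` → q = 13
So b = 12

Answer: 12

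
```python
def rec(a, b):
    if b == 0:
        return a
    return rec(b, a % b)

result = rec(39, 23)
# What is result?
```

rec(39, 23) -> rec(23, 16) -> rec(16, 7) -> rec(7, 2) -> rec(2, 1) -> rec(1, 0) -> 1

Answer: 1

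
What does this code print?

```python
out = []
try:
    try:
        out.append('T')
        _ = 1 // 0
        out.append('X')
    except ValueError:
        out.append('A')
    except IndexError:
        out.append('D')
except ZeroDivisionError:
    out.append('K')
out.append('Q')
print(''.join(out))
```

Execution trace: 'T' (try body) → 'K' (outer except ZeroDivisionError) → 'Q' (after the try/except). Output: TKQ

Answer: TKQ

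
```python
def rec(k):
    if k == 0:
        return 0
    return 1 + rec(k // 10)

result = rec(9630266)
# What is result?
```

Count of digits of 9630266: 7

Answer: 7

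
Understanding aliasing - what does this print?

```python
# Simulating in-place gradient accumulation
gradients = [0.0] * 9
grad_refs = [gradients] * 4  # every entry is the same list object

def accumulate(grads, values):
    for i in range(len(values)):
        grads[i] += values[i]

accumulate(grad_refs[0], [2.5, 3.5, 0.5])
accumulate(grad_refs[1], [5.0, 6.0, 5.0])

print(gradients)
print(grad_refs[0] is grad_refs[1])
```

Key concept: gradient accumulation aliasing.
Step by step:
`gradients = [0.0] * 9` → gradients = [0.0, 0.0, 0.0, 0.0, 0.0, 0.0, 0.0, 0.0, 0.0]
`grad_refs = [gradients] * 4` → grad_refs = [[0.0, 0.0, 0.0, 0.0, 0.0, 0.0, 0.0, 0.0, 0.0], [0.0, 0.0, 0.0, 0.0, 0.0, 0.0, 0.0, 0.0, 0.0], [0.0, 0.0, 0.0, 0.0, 0.0, 0.0, 0.0, 0.0, 0.0], [0.0, 0.0, 0.0, 0.0, 0.0, 0.0, 0.0, 0.0, 0.0]]
`accumulate(grad_refs[0], [2.5, 3.5, 0.5])` → gradients = [2.5, 3.5, 0.5, 0.0, 0.0, 0.0, 0.0, 0.0, 0.0]; grad_refs = [[2.5, 3.5, 0.5, 0.0, 0.0, 0.0, 0.0, 0.0, 0.0], [2.5, 3.5, 0.5, 0.0, 0.0, 0.0, 0.0, 0.0, 0.0], [2.5, 3.5, 0.5, 0.0, 0.0, 0.0, 0.0, 0.0, 0.0], [2.5, 3.5, 0.5, 0.0, 0.0, 0.0, 0.0, 0.0, 0.0]]
`accumulate(grad_refs[1], [5.0, 6.0, 5.0])` → gradients = [7.5, 9.5, 5.5, 0.0, 0.0, 0.0, 0.0, 0.0, 0.0]; grad_refs = [[7.5, 9.5, 5.5, 0.0, 0.0, 0.0, 0.0, 0.0, 0.0], [7.5, 9.5, 5.5, 0.0, 0.0, 0.0, 0.0, 0.0, 0.0], [7.5, 9.5, 5.5, 0.0, 0.0, 0.0, 0.0, 0.0, 0.0], [7.5, 9.5, 5.5, 0.0, 0.0, 0.0, 0.0, 0.0, 0.0]]
`print(gradients)` → prints [7.5, 9.5, 5.5, 0.0, 0.0, 0.0, 0.0, 0.0, 0.0]
`print(grad_refs[0] is grad_refs[1])` → prints True

Answer:
[7.5, 9.5, 5.5, 0.0, 0.0, 0.0, 0.0, 0.0, 0.0]
True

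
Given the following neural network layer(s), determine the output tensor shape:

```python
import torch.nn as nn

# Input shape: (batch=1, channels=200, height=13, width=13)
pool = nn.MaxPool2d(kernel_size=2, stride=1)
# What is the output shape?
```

Input: (1, 200, 13, 13) -> Output: (1, 200, 12, 12)

Answer: (1, 200, 12, 12)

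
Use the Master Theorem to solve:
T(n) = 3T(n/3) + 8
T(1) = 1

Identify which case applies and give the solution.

a=3, b=3, f(n)=8. log_3(3) = 1. Since c=0 < 1, Case 1 applies: T(n) = Θ(n^log_b(a)) = O(n).

Answer: O(n) - Case 1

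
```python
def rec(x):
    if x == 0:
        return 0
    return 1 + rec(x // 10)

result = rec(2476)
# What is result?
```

Count of digits of 2476: 4

Answer: 4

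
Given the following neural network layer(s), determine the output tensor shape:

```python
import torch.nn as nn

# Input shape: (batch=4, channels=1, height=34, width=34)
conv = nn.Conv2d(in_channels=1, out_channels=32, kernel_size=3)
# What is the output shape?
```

Input: (4, 1, 34, 34) -> Output: (4, 32, 32, 32)

Answer: (4, 32, 32, 32)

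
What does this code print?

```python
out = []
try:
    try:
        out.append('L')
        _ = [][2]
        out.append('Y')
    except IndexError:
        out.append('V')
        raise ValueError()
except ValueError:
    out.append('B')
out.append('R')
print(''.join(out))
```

Execution trace: 'L' (inner try body) → 'V' (inner except IndexError) → 'B' (outer except ValueError) → 'R' (after the try/except). Output: LVBR

Answer: LVBR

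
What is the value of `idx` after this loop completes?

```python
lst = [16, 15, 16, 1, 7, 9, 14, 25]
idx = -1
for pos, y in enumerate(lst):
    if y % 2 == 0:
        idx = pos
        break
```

First even number index in [16, 15, 16, 1, 7, 9, 14, 25]
`idx` takes the values: -1 → 0

Answer: 0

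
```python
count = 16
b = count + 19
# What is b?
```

Trace:
`count = 16` → count = 16
`b = count + 19` → b = 35
So b = 35

Answer: 35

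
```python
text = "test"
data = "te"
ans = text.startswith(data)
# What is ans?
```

Trace:
`text = "test"` → text = 'test'
`data = "te"` → data = 'te'
`ans = text.startswith(data)` → ans = True
So ans = True

Answer: True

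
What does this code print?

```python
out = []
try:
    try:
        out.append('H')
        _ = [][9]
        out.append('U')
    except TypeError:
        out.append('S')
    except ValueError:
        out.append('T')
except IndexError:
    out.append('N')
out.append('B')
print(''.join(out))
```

Execution trace: 'H' (inner try body) → 'N' (outer except IndexError) → 'B' (after the try/except). Output: HNB

Answer: HNB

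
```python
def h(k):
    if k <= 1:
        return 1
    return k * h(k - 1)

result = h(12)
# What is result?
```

h(12) = 12 * 11 * 10 * 9 * 8 * 7 * 6 * 5 * 4 * 3 * 2 * 1 = 479001600

Answer: 479001600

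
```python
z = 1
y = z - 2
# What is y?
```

Trace:
`z = 1` → z = 1
`y = z - 2` → y = -1
So y = -1

Answer: -1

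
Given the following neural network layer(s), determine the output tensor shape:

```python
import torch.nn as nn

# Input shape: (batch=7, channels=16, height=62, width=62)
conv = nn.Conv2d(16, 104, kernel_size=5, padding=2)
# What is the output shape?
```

Input: (7, 16, 62, 62) -> Output: (7, 104, 62, 62)

Answer: (7, 104, 62, 62)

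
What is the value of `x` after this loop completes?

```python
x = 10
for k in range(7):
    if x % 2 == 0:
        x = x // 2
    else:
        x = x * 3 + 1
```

Collatz-style transformation from 10
`x` takes the values: 10 → 5 → 16 → 8 → 4 → 2 → 1 → 4

Answer: 4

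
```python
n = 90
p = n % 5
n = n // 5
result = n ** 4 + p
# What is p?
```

Trace:
`n = 90` → n = 90
`p = n % 5` → p = 0
`n = n // 5` → n = 18
`result = n ** 4 + p` → result = 104976
So p = 0

Answer: 0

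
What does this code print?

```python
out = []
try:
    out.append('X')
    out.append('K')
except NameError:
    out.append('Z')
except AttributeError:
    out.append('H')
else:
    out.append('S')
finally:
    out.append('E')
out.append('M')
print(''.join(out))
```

Execution trace: 'X' (try body) → 'K' (try body, no exception) → 'S' (else) → 'E' (finally) → 'M' (after the try/except). Output: XKSEM

Answer: XKSEM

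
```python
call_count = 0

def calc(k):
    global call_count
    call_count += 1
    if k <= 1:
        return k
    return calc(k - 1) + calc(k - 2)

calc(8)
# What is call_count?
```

Calls(k) = 1 + Calls(k-1) + Calls(k-2); Calls(0)=Calls(1)=1. For k=8 this gives 67.

Answer: 67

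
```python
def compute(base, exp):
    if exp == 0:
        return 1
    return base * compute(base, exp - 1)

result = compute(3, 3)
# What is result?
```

compute(3, 3) = 3 * 3 * 3 = 27

Answer: 27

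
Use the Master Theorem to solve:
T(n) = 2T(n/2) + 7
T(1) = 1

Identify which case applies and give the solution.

a=2, b=2, f(n)=7. log_2(2) = 1. Since c=0 < 1, Case 1 applies: T(n) = Θ(n^log_b(a)) = O(n).

Answer: O(n) - Case 1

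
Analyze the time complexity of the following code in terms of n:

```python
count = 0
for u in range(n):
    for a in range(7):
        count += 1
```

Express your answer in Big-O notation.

Each loop level contributes: n × 1. Multiplying the contributions gives O(n).

Answer: O(n)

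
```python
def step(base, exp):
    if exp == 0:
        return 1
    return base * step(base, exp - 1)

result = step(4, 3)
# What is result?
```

step(4, 3) = 4 * 4 * 4 = 64

Answer: 64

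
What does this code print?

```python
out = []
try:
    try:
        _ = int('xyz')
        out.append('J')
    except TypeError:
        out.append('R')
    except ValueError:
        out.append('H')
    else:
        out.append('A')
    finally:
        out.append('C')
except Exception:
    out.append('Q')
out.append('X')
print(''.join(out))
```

Execution trace: 'H' (inner except ValueError) → 'C' (inner finally) → 'X' (after the try/except). Output: HCX

Answer: HCX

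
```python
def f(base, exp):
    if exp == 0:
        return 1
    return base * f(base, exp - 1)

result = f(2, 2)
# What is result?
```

f(2, 2) = 2 * 2 = 4

Answer: 4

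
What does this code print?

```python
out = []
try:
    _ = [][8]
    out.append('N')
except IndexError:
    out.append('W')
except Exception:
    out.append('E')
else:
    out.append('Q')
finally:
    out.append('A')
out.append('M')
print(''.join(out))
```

Execution trace: 'W' (except IndexError) → 'A' (finally) → 'M' (after the try/except). Output: WAM

Answer: WAM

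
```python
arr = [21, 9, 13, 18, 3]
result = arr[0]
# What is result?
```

Trace:
`arr = [21, 9, 13, 18, 3]` → arr = [21, 9, 13, 18, 3]
`result = arr[0]` → result = 21
So result = 21

Answer: 21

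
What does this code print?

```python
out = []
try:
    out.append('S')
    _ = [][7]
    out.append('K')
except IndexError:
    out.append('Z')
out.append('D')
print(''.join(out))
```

Execution trace: 'S' (try body) → 'Z' (except IndexError) → 'D' (after the try/except). Output: SZD

Answer: SZD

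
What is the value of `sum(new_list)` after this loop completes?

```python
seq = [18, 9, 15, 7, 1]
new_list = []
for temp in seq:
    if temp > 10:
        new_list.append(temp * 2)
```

Sum of doubled values > 10
`new_list` takes the values: [] → [36] → [36, 30]
So `sum(new_list)` = 66

Answer: 66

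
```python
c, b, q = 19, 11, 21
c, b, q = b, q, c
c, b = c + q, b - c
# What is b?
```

Trace:
`c, b, q = 19, 11, 21` → c = 19; b = 11; q = 21
`c, b, q = b, q, c` → c = 11; b = 21; q = 19
`c, b = c + q, b - c` → c = 30; b = 10
So b = 10

Answer: 10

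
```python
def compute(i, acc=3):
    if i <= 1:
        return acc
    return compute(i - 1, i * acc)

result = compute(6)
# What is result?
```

Accumulator trace (n, acc): (6, 3) -> (5, 18) -> (4, 90) -> (3, 360) -> (2, 1080) -> (1, 2160) -> return 2160

Answer: 2160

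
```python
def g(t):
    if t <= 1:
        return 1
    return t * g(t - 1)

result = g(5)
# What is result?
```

g(5) = 5 * 4 * 3 * 2 * 1 = 120

Answer: 120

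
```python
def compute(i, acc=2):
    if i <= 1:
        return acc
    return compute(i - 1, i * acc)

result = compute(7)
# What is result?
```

Accumulator trace (n, acc): (7, 2) -> (6, 14) -> (5, 84) -> (4, 420) -> (3, 1680) -> (2, 5040) -> (1, 10080) -> return 10080

Answer: 10080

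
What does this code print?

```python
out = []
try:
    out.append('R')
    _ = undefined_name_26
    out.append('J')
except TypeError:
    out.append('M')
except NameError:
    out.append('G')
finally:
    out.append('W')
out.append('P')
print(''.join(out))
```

Execution trace: 'R' (try body) → 'G' (except NameError) → 'W' (finally) → 'P' (after the try/except). Output: RGWP

Answer: RGWP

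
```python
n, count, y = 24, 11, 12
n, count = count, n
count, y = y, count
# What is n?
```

Trace:
`n, count, y = 24, 11, 12` → n = 24; count = 11; y = 12
`n, count = count, n` → n = 11; count = 24
`count, y = y, count` → count = 12; y = 24
So n = 11

Answer: 11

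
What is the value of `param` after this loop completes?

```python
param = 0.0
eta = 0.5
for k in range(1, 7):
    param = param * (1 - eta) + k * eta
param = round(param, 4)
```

Moving average with lr=0.5
`param` takes the values: 0.0 → 0.5 → 1.25 → 2.125 → 3.0625 → 4.03125 → 5.015625 → 5.0156

Answer: 5.0156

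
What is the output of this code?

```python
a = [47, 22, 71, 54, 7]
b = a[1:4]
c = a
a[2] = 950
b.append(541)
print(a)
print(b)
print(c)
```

Key concept: slice vs alias.
Step by step:
`a = [47, 22, 71, 54, 7]` → a = [47, 22, 71, 54, 7]
`b = a[1:4]` → b = [22, 71, 54]
`c = a` → c = [47, 22, 71, 54, 7] (same object as a)
`a[2] = 950` → a = [47, 22, 950, 54, 7] (same object as c); c = [47, 22, 950, 54, 7] (same object as a)
`b.append(541)` → b = [22, 71, 54, 541]
`print(a)` → prints [47, 22, 950, 54, 7]
`print(b)` → prints [22, 71, 54, 541]
`print(c)` → prints [47, 22, 950, 54, 7]

Answer:
[47, 22, 950, 54, 7]
[22, 71, 54, 541]
[47, 22, 950, 54, 7]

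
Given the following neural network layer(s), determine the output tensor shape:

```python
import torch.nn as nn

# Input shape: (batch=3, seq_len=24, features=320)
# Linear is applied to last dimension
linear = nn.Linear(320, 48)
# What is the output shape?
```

Input: (3, 24, 320) -> Output: (3, 24, 48)

Answer: (3, 24, 48)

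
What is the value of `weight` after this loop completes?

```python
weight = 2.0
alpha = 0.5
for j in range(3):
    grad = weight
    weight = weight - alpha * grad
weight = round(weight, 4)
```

Gradient descent: w = 2.0 * (1 - 0.5)^3
`weight` takes the values: 2.0 → 1.0 → 0.5 → 0.25

Answer: 0.25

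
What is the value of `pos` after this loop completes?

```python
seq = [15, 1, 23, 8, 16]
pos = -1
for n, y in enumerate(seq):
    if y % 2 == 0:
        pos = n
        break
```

First even number index in [15, 1, 23, 8, 16]
`pos` takes the values: -1 → 3

Answer: 3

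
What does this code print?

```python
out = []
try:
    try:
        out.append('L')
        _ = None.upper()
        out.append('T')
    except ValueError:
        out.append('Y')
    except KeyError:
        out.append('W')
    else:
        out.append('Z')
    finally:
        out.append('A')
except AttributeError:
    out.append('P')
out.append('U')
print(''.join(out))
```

Execution trace: 'L' (try body) → 'A' (finally) → 'P' (outer except AttributeError) → 'U' (after the try/except). Output: LAPU

Answer: LAPU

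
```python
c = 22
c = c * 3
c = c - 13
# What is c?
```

Trace:
`c = 22` → c = 22
`c = c * 3` → c = 66
`c = c - 13` → c = 53
So c = 53

Answer: 53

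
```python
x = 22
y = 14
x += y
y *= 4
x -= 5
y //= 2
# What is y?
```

Trace:
`x = 22` → x = 22
`y = 14` → y = 14
`x += y` → x = 36
`y *= 4` → y = 56
`x -= 5` → x = 31
`y //= 2` → y = 28
So y = 28

Answer: 28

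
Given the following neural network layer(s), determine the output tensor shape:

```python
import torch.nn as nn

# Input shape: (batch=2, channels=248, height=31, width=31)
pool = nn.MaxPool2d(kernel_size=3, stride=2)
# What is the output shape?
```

Input: (2, 248, 31, 31) -> Output: (2, 248, 15, 15)

Answer: (2, 248, 15, 15)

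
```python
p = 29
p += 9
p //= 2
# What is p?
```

Trace:
`p = 29` → p = 29
`p += 9` → p = 38
`p //= 2` → p = 19
So p = 19

Answer: 19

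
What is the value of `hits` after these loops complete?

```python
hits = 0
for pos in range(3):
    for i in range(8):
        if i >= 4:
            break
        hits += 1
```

Inner breaks at 4, outer runs 3 times
`hits` takes the values: 0 → 1 → 2 → 3 → 4 → 5 → 6 → 7 → 8 → 9 → 10 → 11 → 12

Answer: 12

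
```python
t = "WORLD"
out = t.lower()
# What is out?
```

Trace:
`t = "WORLD"` → t = 'WORLD'
`out = t.lower()` → out = 'world'
So out = 'world'

Answer: 'world'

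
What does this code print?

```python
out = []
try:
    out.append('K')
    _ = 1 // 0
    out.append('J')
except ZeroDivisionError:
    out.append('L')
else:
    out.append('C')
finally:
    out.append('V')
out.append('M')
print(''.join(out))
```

Execution trace: 'K' (try body) → 'L' (except ZeroDivisionError) → 'V' (finally) → 'M' (after the try/except). Output: KLVM

Answer: KLVM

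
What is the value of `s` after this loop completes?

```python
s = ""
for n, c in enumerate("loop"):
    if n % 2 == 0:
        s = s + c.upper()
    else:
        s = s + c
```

Uppercase even positions in 'loop'
`s` takes the values: "" → "L" → "Lo" → "LoO" → "LoOp"

Answer: "LoOp"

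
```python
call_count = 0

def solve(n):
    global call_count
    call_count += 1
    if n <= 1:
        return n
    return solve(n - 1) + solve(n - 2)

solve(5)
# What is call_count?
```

Calls(n) = 1 + Calls(n-1) + Calls(n-2); Calls(0)=Calls(1)=1. For n=5 this gives 15.

Answer: 15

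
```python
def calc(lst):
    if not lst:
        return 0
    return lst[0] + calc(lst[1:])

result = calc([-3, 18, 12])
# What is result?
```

(-3) + 18 + 12 + 0 = 27

Answer: 27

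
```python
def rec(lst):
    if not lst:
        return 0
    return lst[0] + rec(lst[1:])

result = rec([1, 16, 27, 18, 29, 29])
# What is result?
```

1 + 16 + 27 + 18 + 29 + 29 + 0 = 120

Answer: 120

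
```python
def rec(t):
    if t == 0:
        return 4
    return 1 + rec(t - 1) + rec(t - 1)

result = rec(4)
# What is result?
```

rec(t) = 1 + 2·rec(t-1), rec(0)=4. Closed form: (4+1)·2^4 - 1 = 79.

Answer: 79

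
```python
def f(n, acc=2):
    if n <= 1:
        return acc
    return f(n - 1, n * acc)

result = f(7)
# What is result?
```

Accumulator trace (n, acc): (7, 2) -> (6, 14) -> (5, 84) -> (4, 420) -> (3, 1680) -> (2, 5040) -> (1, 10080) -> return 10080

Answer: 10080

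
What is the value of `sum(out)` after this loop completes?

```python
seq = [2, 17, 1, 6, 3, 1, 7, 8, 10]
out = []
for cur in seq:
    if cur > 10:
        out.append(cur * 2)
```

Sum of doubled values > 10
`out` takes the values: [] → [34]
So `sum(out)` = 34

Answer: 34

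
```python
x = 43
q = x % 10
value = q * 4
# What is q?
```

Trace:
`x = 43` → x = 43
`q = x % 10` → q = 3
`value = q * 4` → value = 12
So q = 3

Answer: 3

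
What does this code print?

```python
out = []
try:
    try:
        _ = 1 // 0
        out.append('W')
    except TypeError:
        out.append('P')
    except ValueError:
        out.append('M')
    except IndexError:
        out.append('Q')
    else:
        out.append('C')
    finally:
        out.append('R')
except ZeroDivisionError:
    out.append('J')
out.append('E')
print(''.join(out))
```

Execution trace: 'R' (inner finally) → 'J' (outer except ZeroDivisionError) → 'E' (after the try/except). Output: RJE

Answer: RJE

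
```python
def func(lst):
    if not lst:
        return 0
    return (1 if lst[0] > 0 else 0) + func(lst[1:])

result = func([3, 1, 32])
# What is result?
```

Count of positive elements in [3, 1, 32] = 3

Answer: 3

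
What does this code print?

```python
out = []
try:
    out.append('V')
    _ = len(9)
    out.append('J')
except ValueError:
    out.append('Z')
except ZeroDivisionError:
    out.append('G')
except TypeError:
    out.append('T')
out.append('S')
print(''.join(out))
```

Execution trace: 'V' (try body) → 'T' (except TypeError) → 'S' (after the try/except). Output: VTS

Answer: VTS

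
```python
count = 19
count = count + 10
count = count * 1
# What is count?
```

Trace:
`count = 19` → count = 19
`count = count + 10` → count = 29
`count = count * 1` → count = 29
So count = 29

Answer: 29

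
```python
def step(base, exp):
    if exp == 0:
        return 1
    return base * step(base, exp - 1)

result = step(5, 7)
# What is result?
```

step(5, 7) = 5 * 5 * 5 * 5 * 5 * 5 * 5 = 78125

Answer: 78125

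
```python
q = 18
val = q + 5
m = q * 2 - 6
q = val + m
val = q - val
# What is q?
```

Trace:
`q = 18` → q = 18
`val = q + 5` → val = 23
`m = q * 2 - 6` → m = 30
`q = val + m` → q = 53
`val = q - val` → val = 30
So q = 53

Answer: 53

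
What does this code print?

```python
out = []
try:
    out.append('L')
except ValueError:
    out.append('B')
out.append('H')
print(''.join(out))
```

Execution trace: 'L' (try body, no exception) → 'H' (after the try/except). Output: LH

Answer: LH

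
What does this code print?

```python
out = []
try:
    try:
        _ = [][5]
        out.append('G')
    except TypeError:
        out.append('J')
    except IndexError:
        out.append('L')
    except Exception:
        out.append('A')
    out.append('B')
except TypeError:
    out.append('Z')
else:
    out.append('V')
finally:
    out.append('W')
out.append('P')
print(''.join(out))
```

Execution trace: 'L' (inner except IndexError) → 'B' (try body, no exception) → 'V' (else) → 'W' (finally) → 'P' (after the try/except). Output: LBVWP

Answer: LBVWP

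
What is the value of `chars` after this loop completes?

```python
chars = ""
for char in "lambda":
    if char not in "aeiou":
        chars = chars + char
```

Remove vowels from 'lambda'
`chars` takes the values: "" → "l" → "lm" → "lmb" → "lmbd"

Answer: "lmbd"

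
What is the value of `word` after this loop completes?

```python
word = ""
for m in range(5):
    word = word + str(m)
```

Concatenate digits 0 to 4
`word` takes the values: "" → "0" → "01" → "012" → "0123" → "01234"

Answer: "01234"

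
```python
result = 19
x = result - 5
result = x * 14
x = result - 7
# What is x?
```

Trace:
`result = 19` → result = 19
`x = result - 5` → x = 14
`result = x * 14` → result = 196
`x = result - 7` → x = 189
So x = 189

Answer: 189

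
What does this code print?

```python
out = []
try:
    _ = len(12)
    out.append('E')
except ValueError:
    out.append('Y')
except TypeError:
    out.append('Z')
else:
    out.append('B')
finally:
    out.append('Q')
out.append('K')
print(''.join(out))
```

Execution trace: 'Z' (except TypeError) → 'Q' (finally) → 'K' (after the try/except). Output: ZQK

Answer: ZQK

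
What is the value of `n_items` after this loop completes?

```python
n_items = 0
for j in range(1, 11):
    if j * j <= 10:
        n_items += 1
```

Count numbers where j² ≤ 10
`n_items` takes the values: 0 → 1 → 2 → 3

Answer: 3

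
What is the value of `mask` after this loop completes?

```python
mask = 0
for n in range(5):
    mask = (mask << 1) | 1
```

Build 5 consecutive 1-bits: 0b11111
`mask` takes the values: 0 → 1 → 3 → 7 → 15 → 31

Answer: 31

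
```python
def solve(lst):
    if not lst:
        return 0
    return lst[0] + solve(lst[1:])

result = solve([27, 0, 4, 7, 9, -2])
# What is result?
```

27 + 0 + 4 + 7 + 9 + (-2) + 0 = 45

Answer: 45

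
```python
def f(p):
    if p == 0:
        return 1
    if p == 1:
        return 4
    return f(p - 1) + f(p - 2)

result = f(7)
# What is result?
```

Build up from base cases: f(0)=1, f(1)=4, f(2)=5, f(3)=9, f(4)=14, f(5)=23, f(6)=37, ..., f(7)=60

Answer: 60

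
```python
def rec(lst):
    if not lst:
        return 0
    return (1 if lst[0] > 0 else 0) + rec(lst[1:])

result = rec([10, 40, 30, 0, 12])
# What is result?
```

Count of positive elements in [10, 40, 30, 0, 12] = 4

Answer: 4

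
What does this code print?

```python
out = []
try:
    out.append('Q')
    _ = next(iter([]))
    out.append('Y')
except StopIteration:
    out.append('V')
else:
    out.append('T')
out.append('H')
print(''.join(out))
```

Execution trace: 'Q' (try body) → 'V' (except StopIteration) → 'H' (after the try/except). Output: QVH

Answer: QVH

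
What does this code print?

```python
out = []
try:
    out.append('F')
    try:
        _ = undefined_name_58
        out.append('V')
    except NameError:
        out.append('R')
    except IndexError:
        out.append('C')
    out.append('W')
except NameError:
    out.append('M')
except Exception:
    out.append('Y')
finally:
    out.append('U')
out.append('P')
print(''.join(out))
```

Execution trace: 'F' (try body) → 'R' (inner except NameError) → 'W' (try body, no exception) → 'U' (finally) → 'P' (after the try/except). Output: FRWUP

Answer: FRWUP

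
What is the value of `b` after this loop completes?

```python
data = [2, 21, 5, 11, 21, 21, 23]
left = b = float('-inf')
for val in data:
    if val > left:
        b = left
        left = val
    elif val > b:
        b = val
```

Second largest (with repeats) in [2, 21, 5, 11, 21, 21, 23]
`b` takes the values: -inf → 2 → 5 → 11 → 21

Answer: 21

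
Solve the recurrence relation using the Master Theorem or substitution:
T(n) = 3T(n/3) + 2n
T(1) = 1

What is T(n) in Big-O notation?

By Master Theorem: a=3, b=3, f(n)=2n. Since log_3(3) = 1 and f(n) = Θ(n^1), Case 2 applies. T(n) = O(n log n).

Answer: O(n log n)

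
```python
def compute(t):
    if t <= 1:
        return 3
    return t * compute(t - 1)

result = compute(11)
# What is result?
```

compute(11) = 11 * 10 * 9 * 8 * 7 * 6 * 5 * 4 * 3 * 2 * 3 = 119750400

Answer: 119750400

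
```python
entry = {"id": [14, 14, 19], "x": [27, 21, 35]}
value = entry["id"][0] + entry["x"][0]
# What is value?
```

Trace:
`entry = {"id": [14, 14, 19], "x": [27, 21, 35]}` → entry = {'id': [14, 14, 19], 'x': [27, 21, 35]}
`value = entry["id"][0] + entry["x"][0]` → value = 41
So value = 41

Answer: 41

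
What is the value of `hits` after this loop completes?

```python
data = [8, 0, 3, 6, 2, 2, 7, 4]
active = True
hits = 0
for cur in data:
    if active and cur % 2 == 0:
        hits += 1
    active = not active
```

Count even values at even positions
`hits` takes the values: 0 → 1 → 2

Answer: 2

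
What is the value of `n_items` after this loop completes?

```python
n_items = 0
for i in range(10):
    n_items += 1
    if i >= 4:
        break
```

Loop breaks when i reaches 4, n_items is 5
`n_items` takes the values: 0 → 1 → 2 → 3 → 4 → 5

Answer: 5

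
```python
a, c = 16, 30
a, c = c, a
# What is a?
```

Trace:
`a, c = 16, 30` → a = 16; c = 30
`a, c = c, a` → a = 30; c = 16
So a = 30

Answer: 30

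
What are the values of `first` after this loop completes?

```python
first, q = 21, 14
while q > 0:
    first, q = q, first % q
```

GCD of 21 and 14
`first` takes the values: 21 → 14 → 7

Answer: 7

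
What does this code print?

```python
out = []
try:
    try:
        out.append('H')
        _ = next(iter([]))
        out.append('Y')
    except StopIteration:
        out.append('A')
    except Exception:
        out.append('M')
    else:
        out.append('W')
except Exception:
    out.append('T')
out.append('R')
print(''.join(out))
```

Execution trace: 'H' (inner try body) → 'A' (inner except StopIteration) → 'R' (after the try/except). Output: HAR

Answer: HAR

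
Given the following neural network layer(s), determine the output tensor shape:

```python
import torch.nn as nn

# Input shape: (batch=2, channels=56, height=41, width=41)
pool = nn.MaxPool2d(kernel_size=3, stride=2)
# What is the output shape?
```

Input: (2, 56, 41, 41) -> Output: (2, 56, 20, 20)

Answer: (2, 56, 20, 20)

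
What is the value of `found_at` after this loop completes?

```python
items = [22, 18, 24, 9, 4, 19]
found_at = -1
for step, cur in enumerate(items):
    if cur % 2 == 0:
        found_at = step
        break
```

First even number index in [22, 18, 24, 9, 4, 19]
`found_at` takes the values: -1 → 0

Answer: 0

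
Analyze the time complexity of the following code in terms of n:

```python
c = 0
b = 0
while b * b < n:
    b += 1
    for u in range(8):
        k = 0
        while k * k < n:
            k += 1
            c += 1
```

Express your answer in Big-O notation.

Each loop level contributes: √n × 1 × √n. Multiplying the contributions gives O(n).

Answer: O(n)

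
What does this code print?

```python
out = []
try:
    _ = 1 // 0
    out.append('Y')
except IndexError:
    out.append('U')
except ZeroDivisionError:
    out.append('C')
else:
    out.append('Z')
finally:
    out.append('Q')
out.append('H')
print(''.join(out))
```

Execution trace: 'C' (except ZeroDivisionError) → 'Q' (finally) → 'H' (after the try/except). Output: CQH

Answer: CQH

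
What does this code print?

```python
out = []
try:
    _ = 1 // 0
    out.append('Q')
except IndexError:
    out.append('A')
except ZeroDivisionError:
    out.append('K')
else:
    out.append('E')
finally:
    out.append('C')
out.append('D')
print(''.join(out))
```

Execution trace: 'K' (except ZeroDivisionError) → 'C' (finally) → 'D' (after the try/except). Output: KCD

Answer: KCD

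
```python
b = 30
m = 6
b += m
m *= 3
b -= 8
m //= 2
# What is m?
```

Trace:
`b = 30` → b = 30
`m = 6` → m = 6
`b += m` → b = 36
`m *= 3` → m = 18
`b -= 8` → b = 28
`m //= 2` → m = 9
So m = 9

Answer: 9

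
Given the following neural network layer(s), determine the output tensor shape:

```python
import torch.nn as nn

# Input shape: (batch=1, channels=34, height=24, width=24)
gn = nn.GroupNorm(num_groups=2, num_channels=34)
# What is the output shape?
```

Input: (1, 34, 24, 24) -> Output: (1, 34, 24, 24)

Answer: (1, 34, 24, 24)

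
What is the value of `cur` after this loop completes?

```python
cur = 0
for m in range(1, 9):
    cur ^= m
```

XOR of 1 to 8
`cur` takes the values: 0 → 1 → 3 → 0 → 4 → 1 → 7 → 0 → 8

Answer: 8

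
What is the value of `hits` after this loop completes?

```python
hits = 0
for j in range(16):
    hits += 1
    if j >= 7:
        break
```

Loop breaks when j reaches 7, hits is 8
`hits` takes the values: 0 → 1 → 2 → 3 → 4 → 5 → 6 → 7 → 8

Answer: 8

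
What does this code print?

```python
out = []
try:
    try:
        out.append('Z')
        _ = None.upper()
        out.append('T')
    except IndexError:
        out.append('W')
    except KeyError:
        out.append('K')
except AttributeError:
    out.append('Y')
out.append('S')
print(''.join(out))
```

Execution trace: 'Z' (inner try body) → 'Y' (outer except AttributeError) → 'S' (after the try/except). Output: ZYS

Answer: ZYS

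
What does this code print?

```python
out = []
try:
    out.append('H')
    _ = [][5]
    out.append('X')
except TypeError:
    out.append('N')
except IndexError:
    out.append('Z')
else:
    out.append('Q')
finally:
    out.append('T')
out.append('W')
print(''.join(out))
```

Execution trace: 'H' (try body) → 'Z' (except IndexError) → 'T' (finally) → 'W' (after the try/except). Output: HZTW

Answer: HZTW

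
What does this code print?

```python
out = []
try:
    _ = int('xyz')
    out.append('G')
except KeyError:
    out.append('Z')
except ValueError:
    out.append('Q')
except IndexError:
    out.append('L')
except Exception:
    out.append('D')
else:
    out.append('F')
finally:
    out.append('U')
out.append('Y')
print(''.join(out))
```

Execution trace: 'Q' (except ValueError) → 'U' (finally) → 'Y' (after the try/except). Output: QUY

Answer: QUY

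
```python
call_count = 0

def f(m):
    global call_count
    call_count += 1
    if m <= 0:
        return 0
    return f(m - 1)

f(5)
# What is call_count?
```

Linear recursion stepping by 1: 6 calls from m=5 down to ≤0.

Answer: 6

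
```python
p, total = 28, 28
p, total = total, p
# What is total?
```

Trace:
`p, total = 28, 28` → p = 28; total = 28
`p, total = total, p` → p = 28; total = 28
So total = 28

Answer: 28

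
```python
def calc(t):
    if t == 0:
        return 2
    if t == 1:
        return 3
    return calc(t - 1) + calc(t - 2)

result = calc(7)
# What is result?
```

Build up from base cases: calc(0)=2, calc(1)=3, calc(2)=5, calc(3)=8, calc(4)=13, calc(5)=21, calc(6)=34, ..., calc(7)=55

Answer: 55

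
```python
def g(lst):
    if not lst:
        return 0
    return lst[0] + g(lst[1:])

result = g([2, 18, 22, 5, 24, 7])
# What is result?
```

2 + 18 + 22 + 5 + 24 + 7 + 0 = 78

Answer: 78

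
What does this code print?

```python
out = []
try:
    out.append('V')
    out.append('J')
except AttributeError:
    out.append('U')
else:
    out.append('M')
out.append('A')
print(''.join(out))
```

Execution trace: 'V' (try body) → 'J' (try body, no exception) → 'M' (else) → 'A' (after the try/except). Output: VJMA

Answer: VJMA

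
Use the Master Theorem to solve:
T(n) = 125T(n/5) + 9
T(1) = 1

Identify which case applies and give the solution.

a=125, b=5, f(n)=9. log_5(125) = 3. Since c=0 < 3, Case 1 applies: T(n) = Θ(n^log_b(a)) = O(n^3).

Answer: O(n^3) - Case 1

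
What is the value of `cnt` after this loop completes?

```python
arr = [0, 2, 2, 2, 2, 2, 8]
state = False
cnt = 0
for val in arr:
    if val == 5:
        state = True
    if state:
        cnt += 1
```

Count elements after first 5 in [0, 2, 2, 2, 2, 2, 8]
`cnt` takes the values: 0

Answer: 0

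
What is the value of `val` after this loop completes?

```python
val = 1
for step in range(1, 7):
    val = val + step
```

Start at 1, add 1 through 6
`val` takes the values: 1 → 2 → 4 → 7 → 11 → 16 → 22

Answer: 22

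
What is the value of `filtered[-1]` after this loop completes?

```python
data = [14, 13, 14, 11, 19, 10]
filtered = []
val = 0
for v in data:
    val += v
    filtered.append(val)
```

Cumulative sum ends at 81
`filtered` takes the values: [] → [14] → [14, 27] → [14, 27, 41] → [14, 27, 41, 52] → [14, 27, 41, 52, 71] → [14, 27, 41, 52, 71, 81]
So `filtered[-1]` = 81

Answer: 81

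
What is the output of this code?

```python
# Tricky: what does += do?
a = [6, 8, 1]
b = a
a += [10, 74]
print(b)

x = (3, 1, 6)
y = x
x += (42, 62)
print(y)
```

Key concept: += behavior differs for mutable vs immutable.
Step by step:
`a = [6, 8, 1]` → a = [6, 8, 1]
`b = a` → b = [6, 8, 1] (same object as a)
`a += [10, 74]` → a = [6, 8, 1, 10, 74] (same object as b); b = [6, 8, 1, 10, 74] (same object as a)
`print(b)` → prints [6, 8, 1, 10, 74]
`x = (3, 1, 6)` → x = (3, 1, 6)
`y = x` → y = (3, 1, 6)
`x += (42, 62)` → x = (3, 1, 6, 42, 62)
`print(y)` → prints (3, 1, 6)

Answer:
[6, 8, 1, 10, 74]
(3, 1, 6)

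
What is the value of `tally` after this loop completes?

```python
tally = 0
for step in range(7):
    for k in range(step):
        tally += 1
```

Triangle number: 0+1+2+...+6
`tally` takes the values: 0 → 1 → 2 → 3 → 4 → 5 → 6 → 7 → 8 → 9 → 10 → 11 → 12 → 13 → 14 → 15 → 16 → 17 → 18 → 19 → 20 → 21

Answer: 21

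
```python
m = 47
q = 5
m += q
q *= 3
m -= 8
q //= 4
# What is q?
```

Trace:
`m = 47` → m = 47
`q = 5` → q = 5
`m += q` → m = 52
`q *= 3` → q = 15
`m -= 8` → m = 44
`q //= 4` → q = 3
So q = 3

Answer: 3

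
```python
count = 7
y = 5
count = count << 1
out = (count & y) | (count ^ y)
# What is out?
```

Trace:
`count = 7` → count = 7
`y = 5` → y = 5
`count = count << 1` → count = 14
`out = (count & y) | (count ^ y)` → out = 15
So out = 15

Answer: 15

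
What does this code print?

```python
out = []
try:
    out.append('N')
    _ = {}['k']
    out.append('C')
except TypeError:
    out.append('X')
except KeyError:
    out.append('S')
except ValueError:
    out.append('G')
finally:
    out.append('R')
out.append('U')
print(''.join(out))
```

Execution trace: 'N' (try body) → 'S' (except KeyError) → 'R' (finally) → 'U' (after the try/except). Output: NSRU

Answer: NSRU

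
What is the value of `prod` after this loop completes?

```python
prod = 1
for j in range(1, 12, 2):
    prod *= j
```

Product of 1, 3, 5, ... up to 11
`prod` takes the values: 1 → 3 → 15 → 105 → 945 → 10395

Answer: 10395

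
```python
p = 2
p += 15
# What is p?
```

Trace:
`p = 2` → p = 2
`p += 15` → p = 17
So p = 17

Answer: 17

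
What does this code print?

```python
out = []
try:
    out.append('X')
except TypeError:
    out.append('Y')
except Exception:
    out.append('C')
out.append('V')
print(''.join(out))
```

Execution trace: 'X' (try body, no exception) → 'V' (after the try/except). Output: XV

Answer: XV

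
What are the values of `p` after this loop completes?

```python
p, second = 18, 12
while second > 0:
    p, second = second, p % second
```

GCD of 18 and 12
`p` takes the values: 18 → 12 → 6

Answer: 6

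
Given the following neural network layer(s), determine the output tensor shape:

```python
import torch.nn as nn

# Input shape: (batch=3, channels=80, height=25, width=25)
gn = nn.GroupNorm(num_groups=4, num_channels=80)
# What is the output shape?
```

Input: (3, 80, 25, 25) -> Output: (3, 80, 25, 25)

Answer: (3, 80, 25, 25)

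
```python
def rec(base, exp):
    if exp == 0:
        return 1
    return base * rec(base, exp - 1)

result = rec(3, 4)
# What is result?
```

rec(3, 4) = 3 * 3 * 3 * 3 = 81

Answer: 81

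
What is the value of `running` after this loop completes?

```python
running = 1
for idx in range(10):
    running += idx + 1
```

Start at 1, add 1 to 10 = 56
`running` takes the values: 1 → 2 → 4 → 7 → 11 → 16 → 22 → 29 → 37 → 46 → 56

Answer: 56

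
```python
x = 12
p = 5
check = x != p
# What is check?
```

Trace:
`x = 12` → x = 12
`p = 5` → p = 5
`check = x != p` → check = True
So check = True

Answer: True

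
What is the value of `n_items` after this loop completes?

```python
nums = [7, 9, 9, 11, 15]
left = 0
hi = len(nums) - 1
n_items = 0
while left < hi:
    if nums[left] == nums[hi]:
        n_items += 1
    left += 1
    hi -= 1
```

Count matching pairs from ends
`n_items` takes the values: 0

Answer: 0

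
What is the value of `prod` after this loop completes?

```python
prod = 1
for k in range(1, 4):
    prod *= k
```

3! = 6
`prod` takes the values: 1 → 2 → 6

Answer: 6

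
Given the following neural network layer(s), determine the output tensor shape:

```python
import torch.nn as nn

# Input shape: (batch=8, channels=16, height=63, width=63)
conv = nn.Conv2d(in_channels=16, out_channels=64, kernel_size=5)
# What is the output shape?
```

Input: (8, 16, 63, 63) -> Output: (8, 64, 59, 59)

Answer: (8, 64, 59, 59)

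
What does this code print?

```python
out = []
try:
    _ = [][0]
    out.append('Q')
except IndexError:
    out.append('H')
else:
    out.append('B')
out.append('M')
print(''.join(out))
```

Execution trace: 'H' (except IndexError) → 'M' (after the try/except). Output: HM

Answer: HM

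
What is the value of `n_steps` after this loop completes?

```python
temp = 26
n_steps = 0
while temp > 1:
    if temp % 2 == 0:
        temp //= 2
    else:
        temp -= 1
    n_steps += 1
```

Steps to reduce 26 to 1
`n_steps` takes the values: 0 → 1 → 2 → 3 → 4 → 5 → 6

Answer: 6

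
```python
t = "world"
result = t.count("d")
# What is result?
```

Trace:
`t = "world"` → t = 'world'
`result = t.count("d")` → result = 1
So result = 1

Answer: 1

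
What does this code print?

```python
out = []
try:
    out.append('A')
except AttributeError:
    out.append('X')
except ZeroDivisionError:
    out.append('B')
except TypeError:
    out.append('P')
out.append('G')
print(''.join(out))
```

Execution trace: 'A' (try body, no exception) → 'G' (after the try/except). Output: AG

Answer: AG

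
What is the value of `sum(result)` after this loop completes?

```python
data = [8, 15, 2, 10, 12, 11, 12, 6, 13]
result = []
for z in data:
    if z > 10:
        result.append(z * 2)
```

Sum of doubled values > 10
`result` takes the values: [] → [30] → [30, 24] → [30, 24, 22] → [30, 24, 22, 24] → [30, 24, 22, 24, 26]
So `sum(result)` = 126

Answer: 126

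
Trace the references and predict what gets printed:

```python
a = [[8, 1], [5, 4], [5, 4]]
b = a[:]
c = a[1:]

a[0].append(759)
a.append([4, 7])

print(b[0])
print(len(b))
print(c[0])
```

Key concept: slice with nested mutation.
Step by step:
`a = [[8, 1], [5, 4], [5, 4]]` → a = [[8, 1], [5, 4], [5, 4]]
`b = a[:]` → b = [[8, 1], [5, 4], [5, 4]]
`c = a[1:]` → c = [[5, 4], [5, 4]]
`a[0].append(759)` → a = [[8, 1, 759], [5, 4], [5, 4]]; b = [[8, 1, 759], [5, 4], [5, 4]]
`a.append([4, 7])` → a = [[8, 1, 759], [5, 4], [5, 4], [4, 7]]
`print(b[0])` → prints [8, 1, 759]
`print(len(b))` → prints 3
`print(c[0])` → prints [5, 4]

Answer:
[8, 1, 759]
3
[5, 4]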